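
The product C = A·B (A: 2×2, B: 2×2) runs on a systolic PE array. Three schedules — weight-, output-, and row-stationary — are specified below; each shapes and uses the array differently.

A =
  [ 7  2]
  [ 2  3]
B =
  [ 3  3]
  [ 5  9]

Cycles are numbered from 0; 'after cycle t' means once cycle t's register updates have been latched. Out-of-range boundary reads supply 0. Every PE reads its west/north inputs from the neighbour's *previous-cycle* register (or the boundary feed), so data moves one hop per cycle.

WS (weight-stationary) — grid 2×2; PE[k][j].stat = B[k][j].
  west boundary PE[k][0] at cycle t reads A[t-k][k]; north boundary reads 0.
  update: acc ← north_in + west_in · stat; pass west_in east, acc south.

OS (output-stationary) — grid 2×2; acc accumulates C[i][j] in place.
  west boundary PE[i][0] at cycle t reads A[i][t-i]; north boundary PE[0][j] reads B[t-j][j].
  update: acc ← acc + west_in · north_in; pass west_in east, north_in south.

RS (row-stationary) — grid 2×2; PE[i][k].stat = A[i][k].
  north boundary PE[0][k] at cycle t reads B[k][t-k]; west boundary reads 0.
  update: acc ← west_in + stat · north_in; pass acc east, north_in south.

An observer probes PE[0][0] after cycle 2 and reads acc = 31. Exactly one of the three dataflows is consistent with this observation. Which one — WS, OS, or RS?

— WS: 2×2; PE[0][0] trace:
  0: (0,0).acc=21  regs=<7,21>
  1: (0,0).acc=6  regs=<2,6>
  2: (0,0).acc=0  regs=<0,0>
— OS: 2×2; PE[0][0] trace:
  0: (0,0).acc=21  regs=<7,3>
  1: (0,0).acc=31  regs=<2,5>
  2: (0,0).acc=31  regs=<0,0>
— RS: 2×2; PE[0][0] trace:
  0: (0,0).acc=21  regs=<21,3>
  1: (0,0).acc=21  regs=<21,3>
  2: (0,0).acc=0  regs=<0,0>

dataflow = OS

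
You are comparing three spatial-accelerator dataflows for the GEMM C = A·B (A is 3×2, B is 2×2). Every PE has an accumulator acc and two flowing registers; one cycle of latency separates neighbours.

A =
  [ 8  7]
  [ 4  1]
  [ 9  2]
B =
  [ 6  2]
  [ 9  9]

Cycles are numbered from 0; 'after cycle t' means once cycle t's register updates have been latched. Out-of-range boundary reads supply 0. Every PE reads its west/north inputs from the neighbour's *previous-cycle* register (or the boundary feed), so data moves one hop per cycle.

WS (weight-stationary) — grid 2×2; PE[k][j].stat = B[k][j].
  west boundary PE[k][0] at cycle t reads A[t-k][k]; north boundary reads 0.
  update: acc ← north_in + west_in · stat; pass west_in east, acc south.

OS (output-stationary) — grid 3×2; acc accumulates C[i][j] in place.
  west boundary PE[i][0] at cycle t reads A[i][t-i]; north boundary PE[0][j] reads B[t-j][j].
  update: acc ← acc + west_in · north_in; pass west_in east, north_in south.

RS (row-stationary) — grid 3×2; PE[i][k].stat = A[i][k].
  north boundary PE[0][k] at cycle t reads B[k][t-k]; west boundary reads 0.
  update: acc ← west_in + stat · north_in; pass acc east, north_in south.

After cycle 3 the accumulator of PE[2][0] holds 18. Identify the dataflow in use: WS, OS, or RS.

dataflow = RS

— WS: 2×2 array has no PE[2][0].
OS (3×2 grid), PE[2][0]:
  step 0 · PE2,0: acc=0; fwd→0 fwd↓0
  step 1 · PE2,0: acc=0; fwd→0 fwd↓0
  step 2 · PE2,0: acc=54; fwd→9 fwd↓6
  step 3 · PE2,0: acc=72; fwd→2 fwd↓9
RS (3×2 grid), PE[2][0]:
  step 0 · PE2,0: acc=0; fwd→0 fwd↓0
  step 1 · PE2,0: acc=0; fwd→0 fwd↓0
  step 2 · PE2,0: acc=54; fwd→54 fwd↓6
  step 3 · PE2,0: acc=18; fwd→18 fwd↓2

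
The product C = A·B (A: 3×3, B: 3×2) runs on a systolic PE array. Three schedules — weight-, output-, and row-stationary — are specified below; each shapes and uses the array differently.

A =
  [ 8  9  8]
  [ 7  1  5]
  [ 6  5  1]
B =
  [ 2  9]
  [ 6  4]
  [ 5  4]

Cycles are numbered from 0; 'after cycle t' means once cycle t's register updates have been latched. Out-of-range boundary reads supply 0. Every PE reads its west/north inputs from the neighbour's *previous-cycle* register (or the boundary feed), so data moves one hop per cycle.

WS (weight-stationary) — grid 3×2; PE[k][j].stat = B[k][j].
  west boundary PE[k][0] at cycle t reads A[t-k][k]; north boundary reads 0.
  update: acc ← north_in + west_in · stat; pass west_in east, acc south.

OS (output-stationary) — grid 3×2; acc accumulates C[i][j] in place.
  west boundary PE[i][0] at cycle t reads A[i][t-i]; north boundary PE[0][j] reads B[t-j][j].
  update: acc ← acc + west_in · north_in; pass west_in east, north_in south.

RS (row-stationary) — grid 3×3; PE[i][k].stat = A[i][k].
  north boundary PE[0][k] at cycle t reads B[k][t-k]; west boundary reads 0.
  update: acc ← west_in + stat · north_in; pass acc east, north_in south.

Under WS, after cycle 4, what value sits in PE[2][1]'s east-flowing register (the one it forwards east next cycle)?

Tracing WS — 3×2 array, target PE[2][1]:
  [0] (1,1) acc=0 (h:0 v:0)
  [0] (2,0) acc=0 (h:0 v:0)
  [0] (2,1) acc=0 (h:0 v:0)
  [1] (1,1) acc=0 (h:0 v:0)
  [1] (2,0) acc=0 (h:0 v:0)
  [1] (2,1) acc=0 (h:0 v:0)
  [2] (1,1) acc=108 (h:9 v:108)
  [2] (2,0) acc=110 (h:8 v:110)
  [2] (2,1) acc=0 (h:0 v:0)
  [3] (1,1) acc=67 (h:1 v:67)
  [3] (2,0) acc=45 (h:5 v:45)
  [3] (2,1) acc=140 (h:8 v:140)
  [4] (1,1) acc=74 (h:5 v:74)
  [4] (2,0) acc=47 (h:1 v:47)
  [4] (2,1) acc=87 (h:5 v:87)

register = 5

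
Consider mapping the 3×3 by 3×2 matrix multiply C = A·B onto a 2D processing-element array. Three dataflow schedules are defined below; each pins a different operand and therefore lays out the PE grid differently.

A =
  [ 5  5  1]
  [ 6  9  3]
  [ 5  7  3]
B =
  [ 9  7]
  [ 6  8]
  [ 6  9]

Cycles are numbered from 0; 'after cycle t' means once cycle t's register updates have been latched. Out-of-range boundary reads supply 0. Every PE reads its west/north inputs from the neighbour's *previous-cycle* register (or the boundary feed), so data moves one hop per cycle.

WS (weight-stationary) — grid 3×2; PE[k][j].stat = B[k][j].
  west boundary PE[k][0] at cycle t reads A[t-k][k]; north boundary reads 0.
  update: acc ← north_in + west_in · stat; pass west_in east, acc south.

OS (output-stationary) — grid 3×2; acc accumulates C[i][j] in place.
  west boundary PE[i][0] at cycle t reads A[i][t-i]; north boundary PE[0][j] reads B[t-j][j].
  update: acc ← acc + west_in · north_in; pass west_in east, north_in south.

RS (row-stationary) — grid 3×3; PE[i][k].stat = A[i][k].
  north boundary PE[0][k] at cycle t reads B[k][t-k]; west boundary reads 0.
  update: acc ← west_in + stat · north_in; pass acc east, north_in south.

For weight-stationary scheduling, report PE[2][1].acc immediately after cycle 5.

PE[2][1].acc = 118

Tracing WS — 3×2 array, target PE[2][1]:
  @0  [1,1]  acc 0  |  →0  ↓0
  @0  [2,0]  acc 0  |  →0  ↓0
  @0  [2,1]  acc 0  |  →0  ↓0
  @1  [1,1]  acc 0  |  →0  ↓0
  @1  [2,0]  acc 0  |  →0  ↓0
  @1  [2,1]  acc 0  |  →0  ↓0
  @2  [1,1]  acc 75  |  →5  ↓75
  @2  [2,0]  acc 81  |  →1  ↓81
  @2  [2,1]  acc 0  |  →0  ↓0
  @3  [1,1]  acc 114  |  →9  ↓114
  @3  [2,0]  acc 126  |  →3  ↓126
  @3  [2,1]  acc 84  |  →1  ↓84
  @4  [1,1]  acc 91  |  →7  ↓91
  @4  [2,0]  acc 105  |  →3  ↓105
  @4  [2,1]  acc 141  |  →3  ↓141
  @5  [1,1]  acc 0  |  →0  ↓0
  @5  [2,0]  acc 0  |  →0  ↓0
  @5  [2,1]  acc 118  |  →3  ↓118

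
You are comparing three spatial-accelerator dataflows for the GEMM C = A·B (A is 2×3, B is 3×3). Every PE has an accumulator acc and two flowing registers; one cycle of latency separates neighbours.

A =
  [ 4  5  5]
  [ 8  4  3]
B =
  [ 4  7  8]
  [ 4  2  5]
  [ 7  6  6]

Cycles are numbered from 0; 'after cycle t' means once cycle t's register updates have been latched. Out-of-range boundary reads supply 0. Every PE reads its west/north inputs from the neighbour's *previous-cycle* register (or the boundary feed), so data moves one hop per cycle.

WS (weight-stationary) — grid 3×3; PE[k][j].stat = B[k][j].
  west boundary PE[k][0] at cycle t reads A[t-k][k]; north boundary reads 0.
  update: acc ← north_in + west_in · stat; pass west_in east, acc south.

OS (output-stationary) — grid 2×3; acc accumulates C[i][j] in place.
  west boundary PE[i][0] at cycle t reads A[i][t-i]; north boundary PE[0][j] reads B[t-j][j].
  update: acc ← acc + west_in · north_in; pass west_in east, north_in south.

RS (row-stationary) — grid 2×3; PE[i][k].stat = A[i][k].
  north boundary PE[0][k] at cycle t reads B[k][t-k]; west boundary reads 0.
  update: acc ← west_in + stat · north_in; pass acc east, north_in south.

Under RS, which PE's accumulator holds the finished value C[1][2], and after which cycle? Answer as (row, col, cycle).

(row, col, cycle) = (1, 2, 5)

RS: C[1][2] accumulates in PE[1][2]:
  [0] (1,2) acc=0 (h:0 v:0)
  [1] (1,2) acc=0 (h:0 v:0)
  [2] (1,2) acc=0 (h:0 v:0)
  [3] (1,2) acc=69 (h:69 v:7)
  [4] (1,2) acc=82 (h:82 v:6)
  [5] (1,2) acc=102 (h:102 v:6)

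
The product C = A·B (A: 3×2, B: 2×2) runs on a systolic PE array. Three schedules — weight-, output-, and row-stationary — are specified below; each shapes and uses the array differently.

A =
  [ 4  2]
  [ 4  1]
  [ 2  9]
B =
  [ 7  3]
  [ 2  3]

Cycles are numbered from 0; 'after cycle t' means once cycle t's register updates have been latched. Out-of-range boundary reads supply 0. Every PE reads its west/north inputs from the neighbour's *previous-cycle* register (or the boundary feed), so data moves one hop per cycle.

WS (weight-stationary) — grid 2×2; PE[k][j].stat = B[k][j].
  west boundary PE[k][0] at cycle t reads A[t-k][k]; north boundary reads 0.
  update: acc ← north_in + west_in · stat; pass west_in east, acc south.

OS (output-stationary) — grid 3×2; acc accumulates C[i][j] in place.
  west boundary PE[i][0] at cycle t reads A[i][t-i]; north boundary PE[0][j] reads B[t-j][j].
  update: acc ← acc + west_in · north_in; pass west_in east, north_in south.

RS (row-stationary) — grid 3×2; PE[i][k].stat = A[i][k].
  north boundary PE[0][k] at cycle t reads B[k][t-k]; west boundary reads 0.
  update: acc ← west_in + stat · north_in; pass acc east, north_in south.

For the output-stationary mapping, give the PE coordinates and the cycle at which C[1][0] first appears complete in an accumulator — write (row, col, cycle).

OS — PE[1][0] is where C[1][0] collects:
  step 0 · PE1,0: acc=0; fwd→0 fwd↓0
  step 1 · PE1,0: acc=28; fwd→4 fwd↓7
  step 2 · PE1,0: acc=30; fwd→1 fwd↓2

(row, col, cycle) = (1, 0, 2)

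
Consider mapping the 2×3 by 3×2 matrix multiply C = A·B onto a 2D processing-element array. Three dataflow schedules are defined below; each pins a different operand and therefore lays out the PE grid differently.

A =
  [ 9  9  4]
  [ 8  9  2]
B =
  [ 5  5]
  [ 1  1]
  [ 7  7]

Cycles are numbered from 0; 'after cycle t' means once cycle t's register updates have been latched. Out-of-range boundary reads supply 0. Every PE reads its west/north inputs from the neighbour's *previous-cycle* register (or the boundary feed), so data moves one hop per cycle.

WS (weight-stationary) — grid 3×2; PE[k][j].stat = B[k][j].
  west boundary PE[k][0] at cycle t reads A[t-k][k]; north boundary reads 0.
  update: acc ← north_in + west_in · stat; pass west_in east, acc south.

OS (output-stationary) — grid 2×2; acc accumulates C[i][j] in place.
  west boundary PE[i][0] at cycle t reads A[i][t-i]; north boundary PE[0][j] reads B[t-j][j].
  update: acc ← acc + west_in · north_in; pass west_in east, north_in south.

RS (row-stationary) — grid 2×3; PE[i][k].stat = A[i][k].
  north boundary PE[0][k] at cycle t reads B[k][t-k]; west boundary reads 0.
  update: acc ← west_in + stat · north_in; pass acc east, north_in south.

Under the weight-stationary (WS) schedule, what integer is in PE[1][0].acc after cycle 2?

Tracing WS — 3×2 array, target PE[1][0]:
  @0  [0,0]  acc 45  |  →9  ↓45
  @0  [1,0]  acc 0  |  →0  ↓0
  @1  [0,0]  acc 40  |  →8  ↓40
  @1  [1,0]  acc 54  |  →9  ↓54
  @2  [0,0]  acc 0  |  →0  ↓0
  @2  [1,0]  acc 49  |  →9  ↓49

PE[1][0].acc = 49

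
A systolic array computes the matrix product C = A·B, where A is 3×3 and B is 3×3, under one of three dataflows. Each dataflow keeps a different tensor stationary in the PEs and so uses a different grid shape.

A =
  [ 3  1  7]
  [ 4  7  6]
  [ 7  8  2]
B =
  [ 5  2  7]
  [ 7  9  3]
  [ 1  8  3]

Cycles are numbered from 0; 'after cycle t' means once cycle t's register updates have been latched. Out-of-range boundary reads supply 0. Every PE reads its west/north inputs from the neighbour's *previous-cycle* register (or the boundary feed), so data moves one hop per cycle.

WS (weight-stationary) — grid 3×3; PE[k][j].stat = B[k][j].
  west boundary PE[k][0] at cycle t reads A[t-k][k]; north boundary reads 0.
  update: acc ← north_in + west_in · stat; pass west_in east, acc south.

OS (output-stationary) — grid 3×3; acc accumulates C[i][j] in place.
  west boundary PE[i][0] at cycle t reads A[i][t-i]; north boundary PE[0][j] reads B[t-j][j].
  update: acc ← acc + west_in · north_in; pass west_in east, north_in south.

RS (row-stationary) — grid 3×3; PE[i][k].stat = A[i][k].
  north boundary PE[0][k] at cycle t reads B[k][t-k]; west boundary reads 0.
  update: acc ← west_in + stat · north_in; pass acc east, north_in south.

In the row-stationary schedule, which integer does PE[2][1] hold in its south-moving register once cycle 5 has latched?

register = 3

RS 3×3: PE[2][1] cycle-by-cycle (with neighbour feeds):
  0: (1,1).acc=0  regs=<0,0>
  0: (2,0).acc=0  regs=<0,0>
  0: (2,1).acc=0  regs=<0,0>
  1: (1,1).acc=0  regs=<0,0>
  1: (2,0).acc=0  regs=<0,0>
  1: (2,1).acc=0  regs=<0,0>
  2: (1,1).acc=69  regs=<69,7>
  2: (2,0).acc=35  regs=<35,5>
  2: (2,1).acc=0  regs=<0,0>
  3: (1,1).acc=71  regs=<71,9>
  3: (2,0).acc=14  regs=<14,2>
  3: (2,1).acc=91  regs=<91,7>
  4: (1,1).acc=49  regs=<49,3>
  4: (2,0).acc=49  regs=<49,7>
  4: (2,1).acc=86  regs=<86,9>
  5: (1,1).acc=0  regs=<0,0>
  5: (2,0).acc=0  regs=<0,0>
  5: (2,1).acc=73  regs=<73,3>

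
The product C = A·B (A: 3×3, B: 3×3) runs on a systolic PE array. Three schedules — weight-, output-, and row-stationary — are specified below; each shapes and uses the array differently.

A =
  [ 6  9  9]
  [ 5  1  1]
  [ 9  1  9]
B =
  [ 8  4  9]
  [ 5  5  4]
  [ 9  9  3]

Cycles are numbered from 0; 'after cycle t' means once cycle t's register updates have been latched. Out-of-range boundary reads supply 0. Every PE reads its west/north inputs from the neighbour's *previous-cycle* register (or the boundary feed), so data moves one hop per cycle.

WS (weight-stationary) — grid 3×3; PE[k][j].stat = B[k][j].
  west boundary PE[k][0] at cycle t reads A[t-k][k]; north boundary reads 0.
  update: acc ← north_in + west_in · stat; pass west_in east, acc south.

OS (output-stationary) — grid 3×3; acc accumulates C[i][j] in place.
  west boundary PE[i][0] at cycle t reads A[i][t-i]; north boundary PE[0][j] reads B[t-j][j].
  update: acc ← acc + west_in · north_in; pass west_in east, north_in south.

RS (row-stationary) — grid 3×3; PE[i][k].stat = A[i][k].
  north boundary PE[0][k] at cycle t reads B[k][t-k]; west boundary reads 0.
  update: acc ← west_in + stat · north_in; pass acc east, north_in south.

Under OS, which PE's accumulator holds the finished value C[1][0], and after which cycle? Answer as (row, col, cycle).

(row, col, cycle) = (1, 0, 3)

Under OS, C[1][0] lands at PE[1][0]:
  cycle 0: PE[1][0] → acc 0, east 0, south 0
  cycle 1: PE[1][0] → acc 40, east 5, south 8
  cycle 2: PE[1][0] → acc 45, east 1, south 5
  cycle 3: PE[1][0] → acc 54, east 1, south 9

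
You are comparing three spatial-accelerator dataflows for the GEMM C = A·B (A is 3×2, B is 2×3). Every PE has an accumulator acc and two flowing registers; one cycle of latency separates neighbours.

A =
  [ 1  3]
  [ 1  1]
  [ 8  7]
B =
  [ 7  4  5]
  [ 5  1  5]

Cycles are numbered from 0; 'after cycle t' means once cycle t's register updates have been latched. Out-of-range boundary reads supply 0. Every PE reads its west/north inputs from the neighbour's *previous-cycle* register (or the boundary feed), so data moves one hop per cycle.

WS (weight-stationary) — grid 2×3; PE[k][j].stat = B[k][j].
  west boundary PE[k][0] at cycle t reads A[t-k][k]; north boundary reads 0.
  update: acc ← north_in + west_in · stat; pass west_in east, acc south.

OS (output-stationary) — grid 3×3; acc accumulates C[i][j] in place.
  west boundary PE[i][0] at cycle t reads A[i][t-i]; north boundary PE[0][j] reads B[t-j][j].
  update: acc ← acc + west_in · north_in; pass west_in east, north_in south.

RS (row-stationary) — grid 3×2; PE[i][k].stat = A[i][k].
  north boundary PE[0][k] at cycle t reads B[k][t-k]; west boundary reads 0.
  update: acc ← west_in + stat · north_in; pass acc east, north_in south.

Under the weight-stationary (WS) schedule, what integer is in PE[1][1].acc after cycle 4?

PE[1][1].acc = 39

WS on a 2×3 grid — tracing PE[1][1] and its feeders:
  c0 r0c1: 0 / 0 / 0
  c0 r1c0: 0 / 0 / 0
  c0 r1c1: 0 / 0 / 0
  c1 r0c1: 4 / 1 / 4
  c1 r1c0: 22 / 3 / 22
  c1 r1c1: 0 / 0 / 0
  c2 r0c1: 4 / 1 / 4
  c2 r1c0: 12 / 1 / 12
  c2 r1c1: 7 / 3 / 7
  c3 r0c1: 32 / 8 / 32
  c3 r1c0: 91 / 7 / 91
  c3 r1c1: 5 / 1 / 5
  c4 r0c1: 0 / 0 / 0
  c4 r1c0: 0 / 0 / 0
  c4 r1c1: 39 / 7 / 39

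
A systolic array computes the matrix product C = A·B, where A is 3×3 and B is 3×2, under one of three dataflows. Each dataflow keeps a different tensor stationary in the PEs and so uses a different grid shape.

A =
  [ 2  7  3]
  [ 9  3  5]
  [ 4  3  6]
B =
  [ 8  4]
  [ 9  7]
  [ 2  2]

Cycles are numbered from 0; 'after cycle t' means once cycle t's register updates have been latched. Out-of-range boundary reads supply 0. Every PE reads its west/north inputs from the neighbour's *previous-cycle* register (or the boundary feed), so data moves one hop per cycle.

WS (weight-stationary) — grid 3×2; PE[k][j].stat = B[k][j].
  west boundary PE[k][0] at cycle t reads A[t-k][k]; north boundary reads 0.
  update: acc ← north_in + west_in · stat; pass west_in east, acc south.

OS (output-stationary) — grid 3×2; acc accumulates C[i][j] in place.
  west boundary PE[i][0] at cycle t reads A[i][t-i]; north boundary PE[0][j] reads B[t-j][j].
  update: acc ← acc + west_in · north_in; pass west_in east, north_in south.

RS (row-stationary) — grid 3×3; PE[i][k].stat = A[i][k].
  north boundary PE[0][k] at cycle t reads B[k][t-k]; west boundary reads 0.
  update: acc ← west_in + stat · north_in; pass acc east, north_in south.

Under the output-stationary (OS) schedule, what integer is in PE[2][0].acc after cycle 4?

PE[2][0].acc = 71

OS (3×2). Following PE[2][0] plus its west/north inputs:
  0: (1,0).acc=0  regs=<0,0>
  0: (2,0).acc=0  regs=<0,0>
  1: (1,0).acc=72  regs=<9,8>
  1: (2,0).acc=0  regs=<0,0>
  2: (1,0).acc=99  regs=<3,9>
  2: (2,0).acc=32  regs=<4,8>
  3: (1,0).acc=109  regs=<5,2>
  3: (2,0).acc=59  regs=<3,9>
  4: (1,0).acc=109  regs=<0,0>
  4: (2,0).acc=71  regs=<6,2>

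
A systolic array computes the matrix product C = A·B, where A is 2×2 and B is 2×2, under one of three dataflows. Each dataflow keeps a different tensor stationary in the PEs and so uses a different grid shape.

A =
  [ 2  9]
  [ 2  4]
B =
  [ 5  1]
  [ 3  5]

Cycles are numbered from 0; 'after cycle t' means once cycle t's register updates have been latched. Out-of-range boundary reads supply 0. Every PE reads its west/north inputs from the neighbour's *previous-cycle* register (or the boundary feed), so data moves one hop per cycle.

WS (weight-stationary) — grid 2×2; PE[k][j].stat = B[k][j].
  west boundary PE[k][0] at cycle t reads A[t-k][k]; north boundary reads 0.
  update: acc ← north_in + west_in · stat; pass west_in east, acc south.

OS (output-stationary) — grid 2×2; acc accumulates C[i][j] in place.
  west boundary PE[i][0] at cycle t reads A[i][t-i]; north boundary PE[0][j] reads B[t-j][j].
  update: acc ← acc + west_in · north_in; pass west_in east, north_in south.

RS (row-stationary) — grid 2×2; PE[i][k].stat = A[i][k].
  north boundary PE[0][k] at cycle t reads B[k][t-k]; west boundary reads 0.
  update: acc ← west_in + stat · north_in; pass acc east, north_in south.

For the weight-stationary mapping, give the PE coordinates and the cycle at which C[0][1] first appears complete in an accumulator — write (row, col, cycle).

(row, col, cycle) = (1, 1, 2)

WS — PE[1][1] is where C[0][1] collects:
  c0 r1c1: 0 / 0 / 0
  c1 r1c1: 0 / 0 / 0
  c2 r1c1: 47 / 9 / 47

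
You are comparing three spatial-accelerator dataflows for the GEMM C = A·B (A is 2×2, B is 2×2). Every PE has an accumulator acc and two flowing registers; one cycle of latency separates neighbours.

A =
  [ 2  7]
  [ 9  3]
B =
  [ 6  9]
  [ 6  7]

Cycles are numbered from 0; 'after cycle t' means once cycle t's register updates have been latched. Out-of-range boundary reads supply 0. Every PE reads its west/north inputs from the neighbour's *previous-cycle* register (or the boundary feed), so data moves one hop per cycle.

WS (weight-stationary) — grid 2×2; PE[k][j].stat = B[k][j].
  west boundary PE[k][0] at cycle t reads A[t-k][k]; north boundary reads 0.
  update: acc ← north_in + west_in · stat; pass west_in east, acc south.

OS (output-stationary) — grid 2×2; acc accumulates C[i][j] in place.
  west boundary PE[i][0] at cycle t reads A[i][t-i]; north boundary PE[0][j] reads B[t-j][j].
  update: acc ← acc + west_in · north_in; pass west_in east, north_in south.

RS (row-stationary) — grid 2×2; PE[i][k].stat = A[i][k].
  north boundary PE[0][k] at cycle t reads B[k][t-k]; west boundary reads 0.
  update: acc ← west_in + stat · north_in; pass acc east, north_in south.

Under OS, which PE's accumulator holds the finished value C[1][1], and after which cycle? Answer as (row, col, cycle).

OS — PE[1][1] is where C[1][1] collects:
  cycle 0: PE[1][1] → acc 0, east 0, south 0
  cycle 1: PE[1][1] → acc 0, east 0, south 0
  cycle 2: PE[1][1] → acc 81, east 9, south 9
  cycle 3: PE[1][1] → acc 102, east 3, south 7

(row, col, cycle) = (1, 1, 3)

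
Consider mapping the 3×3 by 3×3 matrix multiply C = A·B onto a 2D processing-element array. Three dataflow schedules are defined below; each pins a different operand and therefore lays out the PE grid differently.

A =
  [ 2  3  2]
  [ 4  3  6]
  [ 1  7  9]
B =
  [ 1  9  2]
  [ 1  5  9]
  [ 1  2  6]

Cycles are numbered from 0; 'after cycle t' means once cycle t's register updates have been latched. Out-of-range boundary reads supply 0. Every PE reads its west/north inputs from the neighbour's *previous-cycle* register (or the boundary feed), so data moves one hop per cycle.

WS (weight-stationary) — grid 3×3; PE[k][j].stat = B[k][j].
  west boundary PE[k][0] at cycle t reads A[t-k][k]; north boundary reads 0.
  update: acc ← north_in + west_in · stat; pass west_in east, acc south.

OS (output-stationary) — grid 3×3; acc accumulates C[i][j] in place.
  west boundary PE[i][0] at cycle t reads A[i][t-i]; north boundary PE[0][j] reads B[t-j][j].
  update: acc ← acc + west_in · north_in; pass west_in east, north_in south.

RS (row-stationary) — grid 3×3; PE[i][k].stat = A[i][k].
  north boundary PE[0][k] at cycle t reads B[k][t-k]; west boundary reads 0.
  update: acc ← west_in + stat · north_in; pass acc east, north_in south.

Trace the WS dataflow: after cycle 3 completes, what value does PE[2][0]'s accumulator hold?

Tracing WS — 3×3 array, target PE[2][0]:
  [0] (1,0) acc=0 (h:0 v:0)
  [0] (2,0) acc=0 (h:0 v:0)
  [1] (1,0) acc=5 (h:3 v:5)
  [1] (2,0) acc=0 (h:0 v:0)
  [2] (1,0) acc=7 (h:3 v:7)
  [2] (2,0) acc=7 (h:2 v:7)
  [3] (1,0) acc=8 (h:7 v:8)
  [3] (2,0) acc=13 (h:6 v:13)

PE[2][0].acc = 13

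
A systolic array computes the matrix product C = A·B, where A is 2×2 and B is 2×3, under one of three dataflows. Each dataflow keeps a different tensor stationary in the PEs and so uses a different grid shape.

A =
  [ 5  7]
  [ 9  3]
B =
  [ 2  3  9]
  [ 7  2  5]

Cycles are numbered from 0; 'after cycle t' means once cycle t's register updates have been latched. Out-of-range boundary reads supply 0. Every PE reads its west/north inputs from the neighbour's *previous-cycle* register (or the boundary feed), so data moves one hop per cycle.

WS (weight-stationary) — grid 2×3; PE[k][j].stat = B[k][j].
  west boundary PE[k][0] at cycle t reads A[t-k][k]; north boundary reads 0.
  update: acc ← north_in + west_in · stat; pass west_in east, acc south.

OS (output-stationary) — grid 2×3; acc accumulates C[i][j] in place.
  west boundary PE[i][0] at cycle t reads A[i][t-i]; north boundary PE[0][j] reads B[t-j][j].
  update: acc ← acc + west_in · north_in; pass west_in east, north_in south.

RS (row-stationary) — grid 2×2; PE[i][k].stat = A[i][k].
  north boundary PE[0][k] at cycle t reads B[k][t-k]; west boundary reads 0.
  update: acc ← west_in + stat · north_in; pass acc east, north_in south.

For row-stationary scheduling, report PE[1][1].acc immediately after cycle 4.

PE[1][1].acc = 96

RS on a 2×2 grid — tracing PE[1][1] and its feeders:
  [0] (0,1) acc=0 (h:0 v:0)
  [0] (1,0) acc=0 (h:0 v:0)
  [0] (1,1) acc=0 (h:0 v:0)
  [1] (0,1) acc=59 (h:59 v:7)
  [1] (1,0) acc=18 (h:18 v:2)
  [1] (1,1) acc=0 (h:0 v:0)
  [2] (0,1) acc=29 (h:29 v:2)
  [2] (1,0) acc=27 (h:27 v:3)
  [2] (1,1) acc=39 (h:39 v:7)
  [3] (0,1) acc=80 (h:80 v:5)
  [3] (1,0) acc=81 (h:81 v:9)
  [3] (1,1) acc=33 (h:33 v:2)
  [4] (0,1) acc=0 (h:0 v:0)
  [4] (1,0) acc=0 (h:0 v:0)
  [4] (1,1) acc=96 (h:96 v:5)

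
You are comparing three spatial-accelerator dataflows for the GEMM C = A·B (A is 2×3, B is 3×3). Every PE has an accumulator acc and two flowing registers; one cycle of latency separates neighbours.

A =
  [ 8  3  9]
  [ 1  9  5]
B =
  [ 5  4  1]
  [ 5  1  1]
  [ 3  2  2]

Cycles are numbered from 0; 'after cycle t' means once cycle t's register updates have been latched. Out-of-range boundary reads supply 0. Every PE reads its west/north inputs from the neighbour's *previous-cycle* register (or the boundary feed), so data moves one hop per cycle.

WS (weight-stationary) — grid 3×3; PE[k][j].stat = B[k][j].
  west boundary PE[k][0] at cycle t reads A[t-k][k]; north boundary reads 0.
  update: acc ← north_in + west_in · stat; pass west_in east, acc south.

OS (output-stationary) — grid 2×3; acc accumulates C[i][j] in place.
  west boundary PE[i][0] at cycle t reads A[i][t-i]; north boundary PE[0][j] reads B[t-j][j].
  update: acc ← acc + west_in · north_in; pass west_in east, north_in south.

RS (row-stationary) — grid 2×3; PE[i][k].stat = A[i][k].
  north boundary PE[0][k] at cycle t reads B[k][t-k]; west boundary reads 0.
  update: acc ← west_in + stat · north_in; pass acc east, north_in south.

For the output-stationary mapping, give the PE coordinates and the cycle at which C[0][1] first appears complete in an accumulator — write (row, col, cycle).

(row, col, cycle) = (0, 1, 3)

Under OS, C[0][1] lands at PE[0][1]:
  cycle 0: PE[0][1] → acc 0, east 0, south 0
  cycle 1: PE[0][1] → acc 32, east 8, south 4
  cycle 2: PE[0][1] → acc 35, east 3, south 1
  cycle 3: PE[0][1] → acc 53, east 9, south 2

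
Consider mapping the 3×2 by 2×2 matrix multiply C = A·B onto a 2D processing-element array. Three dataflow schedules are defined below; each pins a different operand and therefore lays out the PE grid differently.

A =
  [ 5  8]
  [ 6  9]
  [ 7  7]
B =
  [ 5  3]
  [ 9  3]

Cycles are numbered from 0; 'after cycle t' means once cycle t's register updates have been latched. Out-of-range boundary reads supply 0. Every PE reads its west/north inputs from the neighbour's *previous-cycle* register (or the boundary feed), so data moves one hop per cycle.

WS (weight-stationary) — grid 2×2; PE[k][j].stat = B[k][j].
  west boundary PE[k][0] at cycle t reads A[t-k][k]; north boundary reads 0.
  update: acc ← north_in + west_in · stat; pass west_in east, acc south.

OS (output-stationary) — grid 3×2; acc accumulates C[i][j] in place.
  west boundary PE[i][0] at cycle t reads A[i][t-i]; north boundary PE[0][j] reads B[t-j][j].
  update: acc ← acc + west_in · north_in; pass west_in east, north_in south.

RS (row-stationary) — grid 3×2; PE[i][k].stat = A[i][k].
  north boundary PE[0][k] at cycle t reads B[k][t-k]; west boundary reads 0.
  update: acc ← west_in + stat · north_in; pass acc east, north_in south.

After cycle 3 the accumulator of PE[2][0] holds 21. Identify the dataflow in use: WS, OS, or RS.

dataflow = RS

WS: PE[2][0] is outside its 2×2 grid.
OS [3×2] PE[2][0] across cycles:
  step 0 · PE2,0: acc=0; fwd→0 fwd↓0
  step 1 · PE2,0: acc=0; fwd→0 fwd↓0
  step 2 · PE2,0: acc=35; fwd→7 fwd↓5
  step 3 · PE2,0: acc=98; fwd→7 fwd↓9
RS [3×2] PE[2][0] across cycles:
  step 0 · PE2,0: acc=0; fwd→0 fwd↓0
  step 1 · PE2,0: acc=0; fwd→0 fwd↓0
  step 2 · PE2,0: acc=35; fwd→35 fwd↓5
  step 3 · PE2,0: acc=21; fwd→21 fwd↓3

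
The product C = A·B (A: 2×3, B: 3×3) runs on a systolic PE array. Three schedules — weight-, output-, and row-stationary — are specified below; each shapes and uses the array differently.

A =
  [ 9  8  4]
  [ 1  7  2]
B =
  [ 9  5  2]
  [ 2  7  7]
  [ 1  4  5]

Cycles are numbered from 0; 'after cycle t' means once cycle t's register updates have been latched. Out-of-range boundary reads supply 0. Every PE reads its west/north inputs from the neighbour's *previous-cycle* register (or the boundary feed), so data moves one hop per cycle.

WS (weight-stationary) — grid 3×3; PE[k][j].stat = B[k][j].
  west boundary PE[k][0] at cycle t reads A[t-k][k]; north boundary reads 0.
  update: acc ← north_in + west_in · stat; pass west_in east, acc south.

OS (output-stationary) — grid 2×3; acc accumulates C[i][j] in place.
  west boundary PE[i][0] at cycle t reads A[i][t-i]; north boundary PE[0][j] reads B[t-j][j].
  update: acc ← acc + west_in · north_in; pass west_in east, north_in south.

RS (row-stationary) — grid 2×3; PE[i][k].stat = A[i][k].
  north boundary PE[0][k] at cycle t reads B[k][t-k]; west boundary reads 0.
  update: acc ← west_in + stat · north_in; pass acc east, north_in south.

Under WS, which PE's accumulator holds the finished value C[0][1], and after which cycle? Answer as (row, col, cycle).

(row, col, cycle) = (2, 1, 3)

WS — PE[2][1] is where C[0][1] collects:
  after 0 — PE[2][1] acc=0, pass-E 0, pass-S 0
  after 1 — PE[2][1] acc=0, pass-E 0, pass-S 0
  after 2 — PE[2][1] acc=0, pass-E 0, pass-S 0
  after 3 — PE[2][1] acc=117, pass-E 4, pass-S 117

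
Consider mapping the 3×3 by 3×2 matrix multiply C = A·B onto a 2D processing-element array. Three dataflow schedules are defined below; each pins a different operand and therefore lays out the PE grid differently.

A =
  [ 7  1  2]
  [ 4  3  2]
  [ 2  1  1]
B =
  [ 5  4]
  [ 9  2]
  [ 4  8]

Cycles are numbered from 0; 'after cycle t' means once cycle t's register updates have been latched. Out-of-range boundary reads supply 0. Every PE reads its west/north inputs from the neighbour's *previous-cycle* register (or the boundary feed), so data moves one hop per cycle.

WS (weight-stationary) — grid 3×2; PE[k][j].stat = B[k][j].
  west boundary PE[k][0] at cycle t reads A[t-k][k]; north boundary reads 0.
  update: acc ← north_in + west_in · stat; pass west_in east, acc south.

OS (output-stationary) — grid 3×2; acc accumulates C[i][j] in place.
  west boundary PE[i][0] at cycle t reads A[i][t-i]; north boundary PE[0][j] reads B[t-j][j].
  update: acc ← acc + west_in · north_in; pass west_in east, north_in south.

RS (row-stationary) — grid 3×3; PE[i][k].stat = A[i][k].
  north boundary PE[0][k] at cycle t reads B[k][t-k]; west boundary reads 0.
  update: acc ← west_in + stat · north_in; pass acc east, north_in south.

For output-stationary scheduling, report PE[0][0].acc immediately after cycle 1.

PE[0][0].acc = 44

OS on a 3×2 grid — tracing PE[0][0] and its feeders:
  after 0 — PE[0][0] acc=35, pass-E 7, pass-S 5
  after 1 — PE[0][0] acc=44, pass-E 1, pass-S 9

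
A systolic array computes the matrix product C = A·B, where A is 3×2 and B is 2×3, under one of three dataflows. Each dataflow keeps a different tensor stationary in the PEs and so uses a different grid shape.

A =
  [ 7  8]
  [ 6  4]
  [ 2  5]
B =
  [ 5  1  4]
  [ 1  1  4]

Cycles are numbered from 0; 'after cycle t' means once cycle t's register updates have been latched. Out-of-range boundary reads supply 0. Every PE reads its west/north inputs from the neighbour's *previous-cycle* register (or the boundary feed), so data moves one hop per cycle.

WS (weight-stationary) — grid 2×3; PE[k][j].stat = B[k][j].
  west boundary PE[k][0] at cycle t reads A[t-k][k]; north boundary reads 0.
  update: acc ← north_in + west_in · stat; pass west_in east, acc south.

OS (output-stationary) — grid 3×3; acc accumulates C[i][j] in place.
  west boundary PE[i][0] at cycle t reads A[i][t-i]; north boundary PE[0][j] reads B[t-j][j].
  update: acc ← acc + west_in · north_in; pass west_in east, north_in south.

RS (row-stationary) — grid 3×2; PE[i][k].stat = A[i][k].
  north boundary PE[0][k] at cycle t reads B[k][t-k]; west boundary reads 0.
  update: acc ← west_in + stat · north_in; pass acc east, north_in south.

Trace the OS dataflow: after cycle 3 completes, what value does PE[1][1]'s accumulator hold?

OS 3×3: PE[1][1] cycle-by-cycle (with neighbour feeds):
  [0] (0,1) acc=0 (h:0 v:0)
  [0] (1,0) acc=0 (h:0 v:0)
  [0] (1,1) acc=0 (h:0 v:0)
  [1] (0,1) acc=7 (h:7 v:1)
  [1] (1,0) acc=30 (h:6 v:5)
  [1] (1,1) acc=0 (h:0 v:0)
  [2] (0,1) acc=15 (h:8 v:1)
  [2] (1,0) acc=34 (h:4 v:1)
  [2] (1,1) acc=6 (h:6 v:1)
  [3] (0,1) acc=15 (h:0 v:0)
  [3] (1,0) acc=34 (h:0 v:0)
  [3] (1,1) acc=10 (h:4 v:1)

PE[1][1].acc = 10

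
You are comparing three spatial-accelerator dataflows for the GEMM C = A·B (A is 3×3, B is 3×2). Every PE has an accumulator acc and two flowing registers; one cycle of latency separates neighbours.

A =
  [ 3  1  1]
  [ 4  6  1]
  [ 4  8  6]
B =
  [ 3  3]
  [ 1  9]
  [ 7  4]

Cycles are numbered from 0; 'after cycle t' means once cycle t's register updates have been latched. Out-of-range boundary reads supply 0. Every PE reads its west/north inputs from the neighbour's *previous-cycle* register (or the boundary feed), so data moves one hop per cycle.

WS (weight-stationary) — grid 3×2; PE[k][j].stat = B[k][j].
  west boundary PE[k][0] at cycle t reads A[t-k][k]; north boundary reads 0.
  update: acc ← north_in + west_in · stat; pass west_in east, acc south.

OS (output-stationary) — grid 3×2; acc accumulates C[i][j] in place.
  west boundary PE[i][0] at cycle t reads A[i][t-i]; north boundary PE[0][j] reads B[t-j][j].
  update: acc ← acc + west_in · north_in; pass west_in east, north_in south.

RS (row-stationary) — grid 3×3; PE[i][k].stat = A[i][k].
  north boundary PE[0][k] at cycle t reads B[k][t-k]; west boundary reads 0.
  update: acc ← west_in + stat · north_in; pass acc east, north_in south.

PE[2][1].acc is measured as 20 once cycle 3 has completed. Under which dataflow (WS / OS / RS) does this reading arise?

dataflow = RS

— WS: 3×2; PE[2][1] trace:
  c0 r2c1: 0 / 0 / 0
  c1 r2c1: 0 / 0 / 0
  c2 r2c1: 0 / 0 / 0
  c3 r2c1: 22 / 1 / 22
— OS: 3×2; PE[2][1] trace:
  c0 r2c1: 0 / 0 / 0
  c1 r2c1: 0 / 0 / 0
  c2 r2c1: 0 / 0 / 0
  c3 r2c1: 12 / 4 / 3
— RS: 3×3; PE[2][1] trace:
  c0 r2c1: 0 / 0 / 0
  c1 r2c1: 0 / 0 / 0
  c2 r2c1: 0 / 0 / 0
  c3 r2c1: 20 / 20 / 1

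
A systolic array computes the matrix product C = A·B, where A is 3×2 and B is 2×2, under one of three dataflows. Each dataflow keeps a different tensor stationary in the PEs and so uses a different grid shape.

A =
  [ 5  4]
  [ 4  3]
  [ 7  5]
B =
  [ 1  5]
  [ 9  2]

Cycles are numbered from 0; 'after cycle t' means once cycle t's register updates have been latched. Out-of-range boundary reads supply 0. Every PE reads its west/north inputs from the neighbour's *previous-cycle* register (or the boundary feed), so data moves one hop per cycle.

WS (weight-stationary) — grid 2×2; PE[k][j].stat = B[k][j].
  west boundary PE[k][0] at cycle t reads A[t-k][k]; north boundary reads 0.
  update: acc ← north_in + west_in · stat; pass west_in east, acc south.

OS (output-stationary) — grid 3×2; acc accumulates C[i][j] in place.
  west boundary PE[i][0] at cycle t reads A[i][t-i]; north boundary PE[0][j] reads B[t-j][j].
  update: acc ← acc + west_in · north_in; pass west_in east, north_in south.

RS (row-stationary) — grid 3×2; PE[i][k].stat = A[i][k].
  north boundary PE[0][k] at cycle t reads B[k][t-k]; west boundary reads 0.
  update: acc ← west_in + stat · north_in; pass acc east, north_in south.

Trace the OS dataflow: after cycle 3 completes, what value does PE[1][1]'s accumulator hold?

Tracing OS — 3×2 array, target PE[1][1]:
  @0  [0,1]  acc 0  |  →0  ↓0
  @0  [1,0]  acc 0  |  →0  ↓0
  @0  [1,1]  acc 0  |  →0  ↓0
  @1  [0,1]  acc 25  |  →5  ↓5
  @1  [1,0]  acc 4  |  →4  ↓1
  @1  [1,1]  acc 0  |  →0  ↓0
  @2  [0,1]  acc 33  |  →4  ↓2
  @2  [1,0]  acc 31  |  →3  ↓9
  @2  [1,1]  acc 20  |  →4  ↓5
  @3  [0,1]  acc 33  |  →0  ↓0
  @3  [1,0]  acc 31  |  →0  ↓0
  @3  [1,1]  acc 26  |  →3  ↓2

PE[1][1].acc = 26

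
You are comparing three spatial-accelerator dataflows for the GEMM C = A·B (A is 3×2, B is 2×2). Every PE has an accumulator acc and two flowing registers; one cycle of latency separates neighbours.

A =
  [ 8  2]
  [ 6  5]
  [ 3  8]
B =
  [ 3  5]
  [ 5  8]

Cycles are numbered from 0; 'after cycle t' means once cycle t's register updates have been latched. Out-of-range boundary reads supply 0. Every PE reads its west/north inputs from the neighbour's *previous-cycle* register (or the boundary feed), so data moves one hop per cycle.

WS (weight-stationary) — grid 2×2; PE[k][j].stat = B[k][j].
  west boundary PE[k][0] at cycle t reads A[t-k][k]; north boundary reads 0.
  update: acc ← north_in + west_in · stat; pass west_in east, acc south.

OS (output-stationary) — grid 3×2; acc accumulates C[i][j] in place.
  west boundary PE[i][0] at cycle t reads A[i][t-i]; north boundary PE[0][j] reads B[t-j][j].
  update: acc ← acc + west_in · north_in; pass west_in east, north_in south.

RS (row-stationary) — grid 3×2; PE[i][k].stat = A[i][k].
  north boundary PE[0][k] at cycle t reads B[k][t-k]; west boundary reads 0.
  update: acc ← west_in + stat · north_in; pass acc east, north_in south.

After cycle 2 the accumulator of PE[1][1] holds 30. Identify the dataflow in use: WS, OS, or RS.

— WS: 2×2; PE[1][1] trace:
  after 0 — PE[1][1] acc=0, pass-E 0, pass-S 0
  after 1 — PE[1][1] acc=0, pass-E 0, pass-S 0
  after 2 — PE[1][1] acc=56, pass-E 2, pass-S 56
— OS: 3×2; PE[1][1] trace:
  after 0 — PE[1][1] acc=0, pass-E 0, pass-S 0
  after 1 — PE[1][1] acc=0, pass-E 0, pass-S 0
  after 2 — PE[1][1] acc=30, pass-E 6, pass-S 5
— RS: 3×2; PE[1][1] trace:
  after 0 — PE[1][1] acc=0, pass-E 0, pass-S 0
  after 1 — PE[1][1] acc=0, pass-E 0, pass-S 0
  after 2 — PE[1][1] acc=43, pass-E 43, pass-S 5

dataflow = OS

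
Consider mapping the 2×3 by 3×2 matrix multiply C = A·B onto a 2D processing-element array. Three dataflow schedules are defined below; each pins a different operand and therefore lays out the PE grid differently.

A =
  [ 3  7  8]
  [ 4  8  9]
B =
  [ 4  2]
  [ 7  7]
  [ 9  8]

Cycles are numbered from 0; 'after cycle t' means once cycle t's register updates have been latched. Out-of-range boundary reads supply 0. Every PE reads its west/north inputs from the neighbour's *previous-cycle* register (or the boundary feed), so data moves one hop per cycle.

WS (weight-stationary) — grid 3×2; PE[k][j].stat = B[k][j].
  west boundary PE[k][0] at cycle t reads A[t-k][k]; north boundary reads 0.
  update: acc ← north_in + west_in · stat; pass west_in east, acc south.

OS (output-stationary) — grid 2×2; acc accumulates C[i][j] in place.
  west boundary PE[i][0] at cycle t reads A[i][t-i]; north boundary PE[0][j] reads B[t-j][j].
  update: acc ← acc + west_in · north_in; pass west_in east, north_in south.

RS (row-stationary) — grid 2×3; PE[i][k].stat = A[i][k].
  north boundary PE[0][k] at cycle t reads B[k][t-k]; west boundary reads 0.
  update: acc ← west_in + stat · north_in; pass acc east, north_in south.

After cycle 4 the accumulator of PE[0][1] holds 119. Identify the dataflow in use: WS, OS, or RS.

dataflow = OS

WS (3×2 grid), PE[0][1]:
  0: (0,1).acc=0  regs=<0,0>
  1: (0,1).acc=6  regs=<3,6>
  2: (0,1).acc=8  regs=<4,8>
  3: (0,1).acc=0  regs=<0,0>
  4: (0,1).acc=0  regs=<0,0>
OS (2×2 grid), PE[0][1]:
  0: (0,1).acc=0  regs=<0,0>
  1: (0,1).acc=6  regs=<3,2>
  2: (0,1).acc=55  regs=<7,7>
  3: (0,1).acc=119  regs=<8,8>
  4: (0,1).acc=119  regs=<0,0>
RS (2×3 grid), PE[0][1]:
  0: (0,1).acc=0  regs=<0,0>
  1: (0,1).acc=61  regs=<61,7>
  2: (0,1).acc=55  regs=<55,7>
  3: (0,1).acc=0  regs=<0,0>
  4: (0,1).acc=0  regs=<0,0>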